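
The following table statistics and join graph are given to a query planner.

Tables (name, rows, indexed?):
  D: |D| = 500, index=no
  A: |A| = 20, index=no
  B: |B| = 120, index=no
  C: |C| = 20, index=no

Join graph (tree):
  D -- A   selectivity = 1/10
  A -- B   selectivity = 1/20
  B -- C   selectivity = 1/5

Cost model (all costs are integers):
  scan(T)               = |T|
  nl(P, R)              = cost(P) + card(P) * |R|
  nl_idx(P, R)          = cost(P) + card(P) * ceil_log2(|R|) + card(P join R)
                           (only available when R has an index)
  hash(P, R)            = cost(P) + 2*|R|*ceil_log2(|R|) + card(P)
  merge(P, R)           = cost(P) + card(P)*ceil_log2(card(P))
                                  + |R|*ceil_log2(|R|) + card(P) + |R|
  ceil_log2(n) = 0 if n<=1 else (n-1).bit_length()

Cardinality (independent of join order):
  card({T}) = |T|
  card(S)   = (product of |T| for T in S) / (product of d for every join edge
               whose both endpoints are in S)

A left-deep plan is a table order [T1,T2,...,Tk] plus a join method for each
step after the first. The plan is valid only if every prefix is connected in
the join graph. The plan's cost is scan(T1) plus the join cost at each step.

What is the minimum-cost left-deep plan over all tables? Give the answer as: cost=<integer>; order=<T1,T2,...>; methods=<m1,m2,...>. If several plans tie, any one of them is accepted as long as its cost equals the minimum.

Selinger DP (subsets sized 1..n):
  {D}: scan cost=500, card=500
  {A}: scan cost=20, card=20
  {B}: scan cost=120, card=120
  {C}: scan cost=20, card=20
  {AD}: card=1000; try (A,hash)→1200, (D,merge)→5140, (A,merge)→5620, (D,hash)→9040, (D,nl)→10020, (A,nl)→10500; best=1200 via (A,hash)
  {AB}: card=120; try (A,hash)→440, (B,merge)→1100, (A,merge)→1200, (B,hash)→1720, (B,nl)→2420, (A,nl)→2520; best=440 via (A,hash)
  {BC}: card=480; try (C,hash)→440, (B,merge)→1100, (C,merge)→1200, (B,hash)→1720, (B,nl)→2420, (C,nl)→2520; best=440 via (C,hash)
  {ABD}: card=6000; try (B,hash)→3880, (D,merge)→6400, (D,hash)→9560, (B,merge)→13160, (D,nl)→60440, (B,nl)→121200; best=3880 via (B,hash)
  {ABC}: card=480; try (C,hash)→760, (A,hash)→1120, (C,merge)→1520, (C,nl)→2840, (A,merge)→5360, (A,nl)→10040; best=760 via (C,hash)
  {ABCD}: card=24000; try (C,hash)→10080, (D,hash)→10240, (D,merge)→10560, (C,merge)→88000, (C,nl)→123880, (D,nl)→240760; best=10080 via (C,hash)

cost=10080; order=D,A,B,C; methods=hash,hash,hash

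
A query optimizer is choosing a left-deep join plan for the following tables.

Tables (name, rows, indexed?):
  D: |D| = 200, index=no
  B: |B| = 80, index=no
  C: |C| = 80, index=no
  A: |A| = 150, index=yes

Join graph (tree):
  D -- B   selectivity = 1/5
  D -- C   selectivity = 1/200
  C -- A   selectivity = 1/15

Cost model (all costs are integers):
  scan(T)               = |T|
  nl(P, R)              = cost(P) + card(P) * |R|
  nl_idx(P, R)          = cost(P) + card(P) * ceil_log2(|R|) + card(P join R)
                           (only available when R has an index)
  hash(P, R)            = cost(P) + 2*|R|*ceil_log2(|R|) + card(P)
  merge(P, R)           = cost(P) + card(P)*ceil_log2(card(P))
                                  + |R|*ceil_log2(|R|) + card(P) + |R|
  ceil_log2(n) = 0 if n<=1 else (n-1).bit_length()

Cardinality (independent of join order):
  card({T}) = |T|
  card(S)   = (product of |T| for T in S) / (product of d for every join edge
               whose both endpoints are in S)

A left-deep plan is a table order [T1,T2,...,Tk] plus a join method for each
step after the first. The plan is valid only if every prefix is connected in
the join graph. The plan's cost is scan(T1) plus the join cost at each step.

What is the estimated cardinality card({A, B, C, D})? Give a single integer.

12800

Tables in S: A(150), B(80), C(80), D(200)
Edges inside S: D-B(d=5), D-C(d=200), C-A(d=15)
numerator = 150 * 80 * 80 * 200 = 192000000
denominator = 5 * 200 * 15 = 15000
card(S) = 192000000 / 15000 = 12800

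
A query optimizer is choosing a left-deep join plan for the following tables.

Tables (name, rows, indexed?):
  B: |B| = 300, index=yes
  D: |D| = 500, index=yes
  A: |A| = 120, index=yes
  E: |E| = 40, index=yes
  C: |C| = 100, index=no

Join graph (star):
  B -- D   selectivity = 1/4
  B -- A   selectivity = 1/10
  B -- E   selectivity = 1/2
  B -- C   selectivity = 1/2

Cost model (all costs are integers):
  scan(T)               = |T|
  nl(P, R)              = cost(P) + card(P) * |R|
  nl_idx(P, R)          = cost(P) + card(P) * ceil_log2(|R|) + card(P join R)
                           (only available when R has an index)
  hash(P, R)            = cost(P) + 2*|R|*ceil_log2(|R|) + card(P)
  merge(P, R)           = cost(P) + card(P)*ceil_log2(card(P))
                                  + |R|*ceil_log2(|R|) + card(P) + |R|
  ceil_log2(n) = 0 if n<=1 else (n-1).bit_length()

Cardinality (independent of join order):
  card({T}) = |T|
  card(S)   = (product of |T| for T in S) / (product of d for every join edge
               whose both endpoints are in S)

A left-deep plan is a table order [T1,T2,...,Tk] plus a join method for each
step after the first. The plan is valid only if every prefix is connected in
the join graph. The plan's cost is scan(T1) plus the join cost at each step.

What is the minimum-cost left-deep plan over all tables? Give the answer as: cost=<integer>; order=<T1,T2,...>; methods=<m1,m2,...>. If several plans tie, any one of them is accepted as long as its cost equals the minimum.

Selinger DP (subsets sized 1..n):
  {B}: scan cost=300, card=300
  {D}: scan cost=500, card=500
  {A}: scan cost=120, card=120
  {E}: scan cost=40, card=40
  {C}: scan cost=100, card=100
  {BD}: card=37500; try (B,hash)→6400, (D,merge)→8300, (B,merge)→8500, (D,hash)→9600, (D,nl_idx)→40500, (B,nl_idx)→42500 …(+2); best=6400 via (B,hash)
  {AB}: card=3600; try (A,hash)→2280, (B,merge)→4080, (A,merge)→4260, (B,nl_idx)→4800, (B,hash)→5640, (A,nl_idx)→6000 …(+2); best=2280 via (A,hash)
  {BE}: card=6000; try (E,hash)→1080, (B,merge)→3320, (E,merge)→3580, (B,hash)→5480, (B,nl_idx)→6400, (E,nl_idx)→8100 …(+2); best=1080 via (E,hash)
  {BC}: card=15000; try (C,hash)→2000, (B,merge)→3900, (C,merge)→4100, (B,hash)→5600, (B,nl_idx)→16000, (B,nl)→30100 …(+1); best=2000 via (C,hash)
  {ABD}: card=450000; try (D,hash)→14880, (A,hash)→45580, (D,merge)→54080, (D,nl_idx)→484680, (A,merge)→644860, (A,nl_idx)→718900 …(+2); best=14880 via (D,hash)
  {BDE}: card=750000; try (D,hash)→16080, (E,hash)→44380, (D,merge)→90080, (E,merge)→644180, (D,nl_idx)→805080, (E,nl_idx)→981400 …(+2); best=16080 via (D,hash)
  {BCD}: card=1875000; try (D,hash)→26000, (C,hash)→45300, (D,merge)→232000, (C,merge)→644700, (D,nl_idx)→2012000, (C,nl)→3756400 …(+1); best=26000 via (D,hash)
  {ABE}: card=72000; try (E,hash)→6360, (A,hash)→8760, (E,merge)→49360, (A,merge)→86040, (E,nl_idx)→95880, (A,nl_idx)→115080 …(+2); best=6360 via (E,hash)
  {ABC}: card=180000; try (C,hash)→7280, (A,hash)→18680, (C,merge)→49880, (A,merge)→227960, (A,nl_idx)→287000, (C,nl)→362280 …(+1); best=7280 via (C,hash)
  {BCE}: card=300000; try (C,hash)→8480, (E,hash)→17480, (C,merge)→85880, (E,merge)→227280, (E,nl_idx)→392000, (C,nl)→601080 …(+1); best=8480 via (C,hash)
  {ABDE}: card=9000000; try (D,hash)→87360, (E,hash)→465360, (A,hash)→767760, (D,merge)→1307360, (E,merge)→9015160, (D,nl_idx)→9654360 …(+6); best=87360 via (D,hash)
  {ABCD}: card=22500000; try (D,hash)→196280, (C,hash)→466280, (A,hash)→1902680, (D,merge)→3432280, (C,merge)→9015680, (D,nl_idx)→24127280 …(+5); best=196280 via (D,hash)
  {BCDE}: card=37500000; try (D,hash)→317480, (C,hash)→767480, (E,hash)→1901480, (D,merge)→6013480, (C,merge)→15766880, (D,nl_idx)→40208480 …(+5); best=317480 via (D,hash)
  {ABCE}: card=3600000; try (C,hash)→79760, (E,hash)→187760, (A,hash)→310160, (C,merge)→1303160, (E,merge)→3427560, (E,nl_idx)→4687280 …(+5); best=79760 via (C,hash)
  {ABCDE}: card=450000000; try (D,hash)→3688760, (C,hash)→9088760, (E,hash)→22696760, (A,hash)→37819160, (D,merge)→82884760, (C,merge)→225088160 …(+9); best=3688760 via (D,hash)

cost=3688760; order=B,A,E,C,D; methods=hash,hash,hash,hash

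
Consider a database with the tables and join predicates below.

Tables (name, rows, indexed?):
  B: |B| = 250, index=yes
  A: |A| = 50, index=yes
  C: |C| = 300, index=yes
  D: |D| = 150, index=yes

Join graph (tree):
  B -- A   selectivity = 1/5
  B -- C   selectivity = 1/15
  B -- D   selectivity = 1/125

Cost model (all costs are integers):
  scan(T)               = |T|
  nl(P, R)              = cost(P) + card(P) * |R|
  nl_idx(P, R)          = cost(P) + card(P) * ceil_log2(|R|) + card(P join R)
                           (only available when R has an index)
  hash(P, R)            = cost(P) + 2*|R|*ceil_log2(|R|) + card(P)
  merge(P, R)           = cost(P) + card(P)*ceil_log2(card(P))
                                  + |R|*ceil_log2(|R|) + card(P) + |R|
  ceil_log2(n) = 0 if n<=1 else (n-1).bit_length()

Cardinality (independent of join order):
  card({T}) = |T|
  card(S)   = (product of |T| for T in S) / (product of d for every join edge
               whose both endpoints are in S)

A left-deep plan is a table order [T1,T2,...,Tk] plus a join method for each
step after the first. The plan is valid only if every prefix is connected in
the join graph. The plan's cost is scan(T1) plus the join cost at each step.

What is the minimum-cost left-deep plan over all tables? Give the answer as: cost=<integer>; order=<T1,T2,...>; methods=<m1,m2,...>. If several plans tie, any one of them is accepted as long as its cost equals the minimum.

cost=10950; order=D,B,A,C; methods=nl_idx,hash,hash

Selinger DP (subsets sized 1..n):
  {B}: scan cost=250, card=250
  {A}: scan cost=50, card=50
  {C}: scan cost=300, card=300
  {D}: scan cost=150, card=150
  {AB}: card=2500; try (A,hash)→1100, (B,merge)→2650, (A,merge)→2850, (B,nl_idx)→2950, (B,hash)→4100, (A,nl_idx)→4250 …(+2); best=1100 via (A,hash)
  {BC}: card=5000; try (B,hash)→4600, (C,merge)→5500, (B,merge)→5550, (C,hash)→5900, (C,nl_idx)→7500, (B,nl_idx)→7700 …(+2); best=4600 via (B,hash)
  {BD}: card=300; try (B,nl_idx)→1650, (D,nl_idx)→2550, (D,hash)→2900, (B,merge)→3750, (D,merge)→3850, (B,hash)→4300 …(+2); best=1650 via (B,nl_idx)
  {ABC}: card=50000; try (C,hash)→9000, (A,hash)→10200, (C,merge)→36600, (C,nl_idx)→73600, (A,merge)→74950, (A,nl_idx)→84600 …(+2); best=9000 via (C,hash)
  {ABD}: card=3000; try (A,hash)→2550, (A,merge)→5000, (D,hash)→6000, (A,nl_idx)→6450, (A,nl)→16650, (D,nl_idx)→24100 …(+2); best=2550 via (A,hash)
  {BCD}: card=6000; try (C,hash)→7350, (C,merge)→7650, (C,nl_idx)→10350, (D,hash)→12000, (D,nl_idx)→50600, (D,merge)→75950 …(+2); best=7350 via (C,hash)
  {ABCD}: card=60000; try (C,hash)→10950, (A,hash)→13950, (C,merge)→44550, (D,hash)→61400, (C,nl_idx)→89550, (A,merge)→91700 …(+6); best=10950 via (C,hash)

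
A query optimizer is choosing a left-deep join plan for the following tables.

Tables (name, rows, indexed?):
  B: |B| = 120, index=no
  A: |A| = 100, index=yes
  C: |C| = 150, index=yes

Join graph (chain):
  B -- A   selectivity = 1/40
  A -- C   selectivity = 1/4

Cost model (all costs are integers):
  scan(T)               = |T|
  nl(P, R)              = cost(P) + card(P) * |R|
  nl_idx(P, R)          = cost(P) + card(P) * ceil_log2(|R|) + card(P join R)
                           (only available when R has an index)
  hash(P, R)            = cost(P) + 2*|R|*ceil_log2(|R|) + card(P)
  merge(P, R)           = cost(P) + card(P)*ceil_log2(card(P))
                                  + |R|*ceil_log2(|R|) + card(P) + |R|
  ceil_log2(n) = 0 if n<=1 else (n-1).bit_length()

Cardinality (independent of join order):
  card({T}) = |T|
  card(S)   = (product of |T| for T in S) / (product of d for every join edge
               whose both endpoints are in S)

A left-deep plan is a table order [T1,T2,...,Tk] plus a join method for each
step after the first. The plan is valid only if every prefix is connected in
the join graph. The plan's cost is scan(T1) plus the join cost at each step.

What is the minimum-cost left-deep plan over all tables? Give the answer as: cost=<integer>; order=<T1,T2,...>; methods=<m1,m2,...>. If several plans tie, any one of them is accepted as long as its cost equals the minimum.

Selinger DP (subsets sized 1..n):
  {B}: scan cost=120, card=120
  {A}: scan cost=100, card=100
  {C}: scan cost=150, card=150
  {AB}: card=300; try (A,nl_idx)→1260, (A,hash)→1640, (B,merge)→1860, (B,hash)→1880, (A,merge)→1880, (B,nl)→12100 …(+1); best=1260 via (A,nl_idx)
  {AC}: card=3750; try (A,hash)→1700, (C,merge)→2250, (A,merge)→2300, (C,hash)→2600, (C,nl_idx)→4650, (A,nl_idx)→4950 …(+2); best=1700 via (A,hash)
  {ABC}: card=11250; try (C,hash)→3960, (C,merge)→5610, (B,hash)→7130, (C,nl_idx)→14910, (C,nl)→46260, (B,merge)→51410 …(+1); best=3960 via (C,hash)

cost=3960; order=B,A,C; methods=nl_idx,hash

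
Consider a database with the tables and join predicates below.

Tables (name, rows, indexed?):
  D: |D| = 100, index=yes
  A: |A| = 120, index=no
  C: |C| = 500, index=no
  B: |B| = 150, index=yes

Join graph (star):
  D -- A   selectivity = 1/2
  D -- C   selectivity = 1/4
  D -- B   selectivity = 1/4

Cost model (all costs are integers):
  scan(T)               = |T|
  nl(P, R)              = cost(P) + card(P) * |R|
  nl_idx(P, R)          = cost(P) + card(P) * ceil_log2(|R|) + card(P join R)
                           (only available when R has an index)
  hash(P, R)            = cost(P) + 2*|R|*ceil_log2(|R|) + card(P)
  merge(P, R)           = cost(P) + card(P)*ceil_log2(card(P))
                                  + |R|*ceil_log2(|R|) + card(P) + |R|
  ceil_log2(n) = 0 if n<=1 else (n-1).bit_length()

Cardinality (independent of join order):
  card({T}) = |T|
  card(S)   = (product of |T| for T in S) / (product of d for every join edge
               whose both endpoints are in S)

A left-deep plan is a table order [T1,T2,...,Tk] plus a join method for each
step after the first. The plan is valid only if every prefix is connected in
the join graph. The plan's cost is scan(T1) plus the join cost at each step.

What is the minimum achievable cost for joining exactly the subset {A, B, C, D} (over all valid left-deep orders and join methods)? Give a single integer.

Selinger DP over subsets of {A,B,C,D}:
  {D}: scan cost=100, card=100
  {A}: scan cost=120, card=120
  {C}: scan cost=500, card=500
  {B}: scan cost=150, card=150
  {AD}: card=6000; try (D,hash)→1640, (A,merge)→1860, (D,merge)→1880, (A,hash)→1880, (D,nl_idx)→6960, (A,nl)→12100 …(+1); best=1640 via (D,hash)
  {CD}: card=12500; try (D,hash)→2400, (C,merge)→5900, (D,merge)→6300, (C,hash)→9200, (D,nl_idx)→16500, (C,nl)→50100 …(+1); best=2400 via (D,hash)
  {BD}: card=3750; try (D,hash)→1700, (B,merge)→2250, (D,merge)→2300, (B,hash)→2600, (B,nl_idx)→4650, (D,nl_idx)→4950 …(+2); best=1700 via (D,hash)
  {ACD}: card=750000; try (A,hash)→16580, (C,hash)→16640, (C,merge)→90640, (A,merge)→190860, (A,nl)→1502400, (C,nl)→3001640; best=16580 via (A,hash)
  {ABD}: card=225000; try (A,hash)→7130, (B,hash)→10040, (A,merge)→51410, (B,merge)→86990, (B,nl_idx)→274640, (A,nl)→451700 …(+1); best=7130 via (A,hash)
  {BCD}: card=468750; try (C,hash)→14450, (B,hash)→17300, (C,merge)→55450, (B,merge)→191250, (B,nl_idx)→571150, (C,nl)→1876700 …(+1); best=14450 via (C,hash)
  {ABCD}: card=28125000; try (C,hash)→241130, (A,hash)→484880, (B,hash)→768980, (C,merge)→4287130, (A,merge)→9390410, (B,merge)→15767930 …(+4); best=241130 via (C,hash)

241130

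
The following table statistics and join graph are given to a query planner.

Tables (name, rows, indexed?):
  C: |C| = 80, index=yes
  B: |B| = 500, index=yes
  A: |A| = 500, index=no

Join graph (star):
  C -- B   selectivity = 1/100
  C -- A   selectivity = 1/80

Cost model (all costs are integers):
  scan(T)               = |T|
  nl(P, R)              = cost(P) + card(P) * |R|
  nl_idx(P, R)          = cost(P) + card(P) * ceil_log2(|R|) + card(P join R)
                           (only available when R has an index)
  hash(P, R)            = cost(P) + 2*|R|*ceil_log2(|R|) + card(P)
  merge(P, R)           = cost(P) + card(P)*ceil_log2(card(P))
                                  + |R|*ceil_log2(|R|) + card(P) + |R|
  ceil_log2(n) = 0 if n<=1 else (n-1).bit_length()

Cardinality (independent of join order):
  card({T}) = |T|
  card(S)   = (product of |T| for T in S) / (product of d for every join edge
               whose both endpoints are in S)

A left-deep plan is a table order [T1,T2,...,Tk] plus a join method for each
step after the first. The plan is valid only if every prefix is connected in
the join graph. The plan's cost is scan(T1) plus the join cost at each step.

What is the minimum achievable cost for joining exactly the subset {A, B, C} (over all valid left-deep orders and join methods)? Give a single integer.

Selinger DP over subsets of {A,B,C}:
  {C}: scan cost=80, card=80
  {B}: scan cost=500, card=500
  {A}: scan cost=500, card=500
  {BC}: card=400; try (B,nl_idx)→1200, (C,hash)→2120, (C,nl_idx)→4400, (B,merge)→5720, (C,merge)→6140, (B,hash)→9160 …(+2); best=1200 via (B,nl_idx)
  {AC}: card=500; try (C,hash)→2120, (C,nl_idx)→4500, (A,merge)→5720, (C,merge)→6140, (A,hash)→9160, (A,nl)→40080 …(+1); best=2120 via (C,hash)
  {ABC}: card=2500; try (B,nl_idx)→9120, (A,merge)→10200, (A,hash)→10600, (B,hash)→11620, (B,merge)→12120, (A,nl)→201200 …(+1); best=9120 via (B,nl_idx)

9120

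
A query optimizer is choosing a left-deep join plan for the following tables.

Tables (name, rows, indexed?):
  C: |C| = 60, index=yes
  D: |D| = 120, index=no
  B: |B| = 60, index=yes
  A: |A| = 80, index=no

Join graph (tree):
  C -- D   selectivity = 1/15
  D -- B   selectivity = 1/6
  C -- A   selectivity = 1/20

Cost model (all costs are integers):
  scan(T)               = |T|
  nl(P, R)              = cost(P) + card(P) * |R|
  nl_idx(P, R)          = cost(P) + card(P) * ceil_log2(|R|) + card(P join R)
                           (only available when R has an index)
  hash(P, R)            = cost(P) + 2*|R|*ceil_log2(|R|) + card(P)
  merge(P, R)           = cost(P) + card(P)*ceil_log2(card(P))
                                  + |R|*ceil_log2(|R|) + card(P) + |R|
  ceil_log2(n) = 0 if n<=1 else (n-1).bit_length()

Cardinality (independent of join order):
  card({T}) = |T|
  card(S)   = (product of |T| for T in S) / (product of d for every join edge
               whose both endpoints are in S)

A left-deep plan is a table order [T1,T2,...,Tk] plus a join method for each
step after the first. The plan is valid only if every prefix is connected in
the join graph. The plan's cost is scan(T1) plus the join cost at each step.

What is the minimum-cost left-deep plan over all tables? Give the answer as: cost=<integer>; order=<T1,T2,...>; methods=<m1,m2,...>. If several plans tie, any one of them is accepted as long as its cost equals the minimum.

Selinger DP (subsets sized 1..n):
  {C}: scan cost=60, card=60
  {D}: scan cost=120, card=120
  {B}: scan cost=60, card=60
  {A}: scan cost=80, card=80
  {CD}: card=480; try (C,hash)→960, (C,nl_idx)→1320, (D,merge)→1440, (C,merge)→1500, (D,hash)→1800, (D,nl)→7260 …(+1); best=960 via (C,hash)
  {AC}: card=240; try (C,nl_idx)→800, (C,hash)→880, (A,merge)→1120, (C,merge)→1140, (A,hash)→1240, (A,nl)→4860 …(+1); best=800 via (C,nl_idx)
  {BD}: card=1200; try (B,hash)→960, (D,merge)→1440, (B,merge)→1500, (D,hash)→1800, (B,nl_idx)→2040, (D,nl)→7260 …(+1); best=960 via (B,hash)
  {BCD}: card=4800; try (B,hash)→2160, (C,hash)→2880, (B,merge)→6180, (B,nl_idx)→8640, (C,nl_idx)→12960, (C,merge)→15780 …(+2); best=2160 via (B,hash)
  {ACD}: card=1920; try (A,hash)→2560, (D,hash)→2720, (D,merge)→3920, (A,merge)→6400, (D,nl)→29600, (A,nl)→39360; best=2560 via (A,hash)
  {ABCD}: card=19200; try (B,hash)→5200, (A,hash)→8080, (B,merge)→26020, (B,nl_idx)→33280, (A,merge)→70000, (B,nl)→117760 …(+1); best=5200 via (B,hash)

cost=5200; order=D,C,A,B; methods=hash,hash,hash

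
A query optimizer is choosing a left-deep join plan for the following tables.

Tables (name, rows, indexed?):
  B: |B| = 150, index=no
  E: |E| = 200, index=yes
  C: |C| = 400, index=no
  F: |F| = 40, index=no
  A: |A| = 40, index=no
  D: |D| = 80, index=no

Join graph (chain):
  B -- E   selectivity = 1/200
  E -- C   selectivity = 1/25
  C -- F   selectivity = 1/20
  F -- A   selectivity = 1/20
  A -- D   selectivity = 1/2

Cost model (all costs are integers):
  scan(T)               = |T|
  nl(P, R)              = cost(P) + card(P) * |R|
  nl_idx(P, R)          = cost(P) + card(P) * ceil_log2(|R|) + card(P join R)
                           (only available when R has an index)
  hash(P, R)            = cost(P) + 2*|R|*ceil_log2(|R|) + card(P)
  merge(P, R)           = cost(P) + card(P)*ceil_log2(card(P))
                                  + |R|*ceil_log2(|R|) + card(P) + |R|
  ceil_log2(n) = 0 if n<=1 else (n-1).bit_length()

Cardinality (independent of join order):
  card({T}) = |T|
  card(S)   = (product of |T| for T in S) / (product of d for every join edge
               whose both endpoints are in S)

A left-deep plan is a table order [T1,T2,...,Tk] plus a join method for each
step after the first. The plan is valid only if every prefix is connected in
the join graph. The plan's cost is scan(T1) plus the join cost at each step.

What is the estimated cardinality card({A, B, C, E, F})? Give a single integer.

Tables in S: A(40), B(150), C(400), E(200), F(40)
Edges inside S: B-E(d=200), E-C(d=25), C-F(d=20), F-A(d=20)
numerator = 40 * 150 * 400 * 200 * 40 = 19200000000
denominator = 200 * 25 * 20 * 20 = 2000000
card(S) = 19200000000 / 2000000 = 9600

9600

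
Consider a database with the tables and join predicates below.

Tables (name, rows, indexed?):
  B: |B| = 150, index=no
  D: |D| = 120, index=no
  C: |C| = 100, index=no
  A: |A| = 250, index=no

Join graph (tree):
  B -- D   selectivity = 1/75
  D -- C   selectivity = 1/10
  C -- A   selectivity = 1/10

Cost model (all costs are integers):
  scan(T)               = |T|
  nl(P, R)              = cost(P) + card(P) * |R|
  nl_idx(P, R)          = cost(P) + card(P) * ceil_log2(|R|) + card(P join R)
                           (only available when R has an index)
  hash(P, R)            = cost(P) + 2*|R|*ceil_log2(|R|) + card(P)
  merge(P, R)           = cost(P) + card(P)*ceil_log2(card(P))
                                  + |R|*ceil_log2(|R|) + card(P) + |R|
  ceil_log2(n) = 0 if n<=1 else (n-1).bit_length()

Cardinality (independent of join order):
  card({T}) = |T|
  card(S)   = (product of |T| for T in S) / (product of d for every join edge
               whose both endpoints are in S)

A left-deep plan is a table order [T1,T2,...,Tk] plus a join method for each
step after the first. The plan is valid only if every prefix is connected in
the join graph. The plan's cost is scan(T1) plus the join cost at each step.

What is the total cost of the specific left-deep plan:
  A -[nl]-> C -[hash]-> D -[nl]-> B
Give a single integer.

4529430

step 1: scan A: cost=250, card=250
step 2: join C via nl
    card(P join C) = 250*100/(10) = 2500
    cost = 250 + 250*100 = 25250
step 3: join D via hash
    card(P join D) = 2500*120/(10) = 30000
    cost = 25250 + 2*120*7 + 2500 = 29430
step 4: join B via nl
    card(P join B) = 30000*150/(75) = 60000
    cost = 29430 + 30000*150 = 4529430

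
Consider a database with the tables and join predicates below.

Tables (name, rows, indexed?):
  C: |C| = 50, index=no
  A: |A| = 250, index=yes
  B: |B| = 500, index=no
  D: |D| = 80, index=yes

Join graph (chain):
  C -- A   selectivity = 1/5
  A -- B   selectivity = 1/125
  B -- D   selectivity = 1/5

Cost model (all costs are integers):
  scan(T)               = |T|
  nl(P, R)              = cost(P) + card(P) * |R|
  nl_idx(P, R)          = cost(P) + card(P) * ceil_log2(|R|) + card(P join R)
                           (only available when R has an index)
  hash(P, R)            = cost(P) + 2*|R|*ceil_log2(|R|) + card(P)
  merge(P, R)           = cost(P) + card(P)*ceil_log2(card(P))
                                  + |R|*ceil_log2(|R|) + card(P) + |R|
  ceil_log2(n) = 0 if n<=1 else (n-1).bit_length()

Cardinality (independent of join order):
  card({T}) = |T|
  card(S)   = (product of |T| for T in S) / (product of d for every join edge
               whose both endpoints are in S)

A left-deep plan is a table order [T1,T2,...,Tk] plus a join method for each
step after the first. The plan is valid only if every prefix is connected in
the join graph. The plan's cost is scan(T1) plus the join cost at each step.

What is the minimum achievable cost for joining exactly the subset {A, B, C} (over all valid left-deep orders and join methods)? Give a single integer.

Selinger DP over subsets of {A,B,C}:
  {C}: scan cost=50, card=50
  {A}: scan cost=250, card=250
  {B}: scan cost=500, card=500
  {AC}: card=2500; try (C,hash)→1100, (A,merge)→2650, (C,merge)→2850, (A,nl_idx)→2950, (A,hash)→4100, (A,nl)→12550 …(+1); best=1100 via (C,hash)
  {AB}: card=1000; try (A,hash)→5000, (A,nl_idx)→5500, (B,merge)→7500, (A,merge)→7750, (B,hash)→9500, (B,nl)→125250 …(+1); best=5000 via (A,hash)
  {ABC}: card=10000; try (C,hash)→6600, (B,hash)→12600, (C,merge)→16350, (B,merge)→38600, (C,nl)→55000, (B,nl)→1251100; best=6600 via (C,hash)

6600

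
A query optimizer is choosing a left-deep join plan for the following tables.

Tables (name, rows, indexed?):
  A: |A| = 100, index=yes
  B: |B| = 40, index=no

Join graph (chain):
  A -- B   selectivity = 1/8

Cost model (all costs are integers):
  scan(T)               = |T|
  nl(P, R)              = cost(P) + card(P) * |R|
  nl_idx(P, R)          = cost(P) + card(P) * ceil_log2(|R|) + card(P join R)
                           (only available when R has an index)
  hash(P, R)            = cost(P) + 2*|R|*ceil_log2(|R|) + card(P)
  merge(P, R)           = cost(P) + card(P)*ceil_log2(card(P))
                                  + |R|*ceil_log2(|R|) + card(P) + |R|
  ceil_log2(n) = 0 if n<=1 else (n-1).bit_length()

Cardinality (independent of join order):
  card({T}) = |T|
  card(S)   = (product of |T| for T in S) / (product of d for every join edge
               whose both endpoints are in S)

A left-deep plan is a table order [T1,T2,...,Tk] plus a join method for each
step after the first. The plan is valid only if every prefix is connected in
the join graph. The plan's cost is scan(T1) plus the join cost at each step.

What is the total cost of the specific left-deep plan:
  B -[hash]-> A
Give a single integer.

step 1: scan B: cost=40, card=40
step 2: join A via hash
    card(P join A) = 40*100/(8) = 500
    cost = 40 + 2*100*7 + 40 = 1480

1480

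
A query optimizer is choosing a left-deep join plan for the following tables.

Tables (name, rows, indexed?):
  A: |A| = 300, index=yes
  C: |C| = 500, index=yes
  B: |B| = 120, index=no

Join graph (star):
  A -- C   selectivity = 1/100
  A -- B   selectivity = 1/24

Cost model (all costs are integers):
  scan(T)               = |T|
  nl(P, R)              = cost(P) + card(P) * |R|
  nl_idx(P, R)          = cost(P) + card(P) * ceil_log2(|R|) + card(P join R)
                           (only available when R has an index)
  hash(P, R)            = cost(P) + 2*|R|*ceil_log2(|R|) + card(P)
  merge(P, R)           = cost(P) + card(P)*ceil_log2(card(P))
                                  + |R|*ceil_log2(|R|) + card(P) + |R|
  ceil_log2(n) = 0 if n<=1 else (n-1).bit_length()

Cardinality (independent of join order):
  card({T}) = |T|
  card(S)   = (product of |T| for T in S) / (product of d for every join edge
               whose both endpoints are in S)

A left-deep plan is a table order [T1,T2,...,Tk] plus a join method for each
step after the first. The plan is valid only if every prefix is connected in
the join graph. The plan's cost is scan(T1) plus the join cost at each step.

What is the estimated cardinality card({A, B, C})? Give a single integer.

Tables in S: A(300), B(120), C(500)
Edges inside S: A-C(d=100), A-B(d=24)
numerator = 300 * 120 * 500 = 18000000
denominator = 100 * 24 = 2400
card(S) = 18000000 / 2400 = 7500

7500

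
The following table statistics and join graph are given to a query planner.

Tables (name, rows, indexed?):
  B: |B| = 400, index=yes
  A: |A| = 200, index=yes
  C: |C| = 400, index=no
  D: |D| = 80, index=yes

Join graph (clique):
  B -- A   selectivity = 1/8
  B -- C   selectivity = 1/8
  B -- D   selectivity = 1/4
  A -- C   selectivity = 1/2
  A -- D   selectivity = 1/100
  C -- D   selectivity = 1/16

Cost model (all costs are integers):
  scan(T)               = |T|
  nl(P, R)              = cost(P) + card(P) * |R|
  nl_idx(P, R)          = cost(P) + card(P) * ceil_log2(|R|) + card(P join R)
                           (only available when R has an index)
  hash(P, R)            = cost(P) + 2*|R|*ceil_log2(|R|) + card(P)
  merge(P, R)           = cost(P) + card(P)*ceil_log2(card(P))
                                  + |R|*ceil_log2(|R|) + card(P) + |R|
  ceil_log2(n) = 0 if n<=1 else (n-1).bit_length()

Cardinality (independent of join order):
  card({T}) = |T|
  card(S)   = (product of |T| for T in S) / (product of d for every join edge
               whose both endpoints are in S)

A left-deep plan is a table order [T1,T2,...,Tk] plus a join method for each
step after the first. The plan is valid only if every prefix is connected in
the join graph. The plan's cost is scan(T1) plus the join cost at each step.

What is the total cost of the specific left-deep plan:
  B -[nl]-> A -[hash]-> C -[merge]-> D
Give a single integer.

4848240

step 1: scan B: cost=400, card=400
step 2: join A via nl
    card(P join A) = 400*200/(8) = 10000
    cost = 400 + 400*200 = 80400
step 3: join C via hash
    card(P join C) = 10000*400/(8*2) = 250000
    cost = 80400 + 2*400*9 + 10000 = 97600
step 4: join D via merge
    card(P join D) = 250000*80/(4*100*16) = 3125
    cost = 97600 + 250000*18 + 80*7 + 250000 + 80 = 4848240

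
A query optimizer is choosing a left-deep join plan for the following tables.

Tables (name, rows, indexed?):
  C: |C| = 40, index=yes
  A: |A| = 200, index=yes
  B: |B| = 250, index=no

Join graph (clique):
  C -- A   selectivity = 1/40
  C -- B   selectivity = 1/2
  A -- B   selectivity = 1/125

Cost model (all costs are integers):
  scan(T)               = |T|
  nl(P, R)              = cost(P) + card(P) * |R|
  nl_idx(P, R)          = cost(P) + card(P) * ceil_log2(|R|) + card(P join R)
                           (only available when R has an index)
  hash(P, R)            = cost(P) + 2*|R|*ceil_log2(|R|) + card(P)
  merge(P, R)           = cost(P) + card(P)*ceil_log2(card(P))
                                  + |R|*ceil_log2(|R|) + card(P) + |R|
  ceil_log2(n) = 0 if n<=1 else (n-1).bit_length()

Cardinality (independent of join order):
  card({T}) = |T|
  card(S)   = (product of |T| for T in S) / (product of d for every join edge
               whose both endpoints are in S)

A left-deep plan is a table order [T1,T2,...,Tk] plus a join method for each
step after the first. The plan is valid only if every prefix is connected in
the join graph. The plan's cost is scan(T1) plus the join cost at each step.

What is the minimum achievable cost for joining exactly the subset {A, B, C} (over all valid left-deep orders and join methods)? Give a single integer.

3530

Selinger DP over subsets of {A,B,C}:
  {C}: scan cost=40, card=40
  {A}: scan cost=200, card=200
  {B}: scan cost=250, card=250
  {AC}: card=200; try (A,nl_idx)→560, (C,hash)→880, (C,nl_idx)→1600, (A,merge)→2120, (C,merge)→2280, (A,hash)→3280 …(+2); best=560 via (A,nl_idx)
  {BC}: card=5000; try (C,hash)→980, (B,merge)→2570, (C,merge)→2780, (B,hash)→4080, (C,nl_idx)→6750, (B,nl)→10040 …(+1); best=980 via (C,hash)
  {AB}: card=400; try (A,nl_idx)→2650, (A,hash)→3700, (B,merge)→4250, (A,merge)→4300, (B,hash)→4400, (B,nl)→50200 …(+1); best=2650 via (A,nl_idx)
  {ABC}: card=200; try (C,hash)→3530, (B,merge)→4610, (B,hash)→4760, (C,nl_idx)→5250, (C,merge)→6930, (A,hash)→9180 …(+5); best=3530 via (C,hash)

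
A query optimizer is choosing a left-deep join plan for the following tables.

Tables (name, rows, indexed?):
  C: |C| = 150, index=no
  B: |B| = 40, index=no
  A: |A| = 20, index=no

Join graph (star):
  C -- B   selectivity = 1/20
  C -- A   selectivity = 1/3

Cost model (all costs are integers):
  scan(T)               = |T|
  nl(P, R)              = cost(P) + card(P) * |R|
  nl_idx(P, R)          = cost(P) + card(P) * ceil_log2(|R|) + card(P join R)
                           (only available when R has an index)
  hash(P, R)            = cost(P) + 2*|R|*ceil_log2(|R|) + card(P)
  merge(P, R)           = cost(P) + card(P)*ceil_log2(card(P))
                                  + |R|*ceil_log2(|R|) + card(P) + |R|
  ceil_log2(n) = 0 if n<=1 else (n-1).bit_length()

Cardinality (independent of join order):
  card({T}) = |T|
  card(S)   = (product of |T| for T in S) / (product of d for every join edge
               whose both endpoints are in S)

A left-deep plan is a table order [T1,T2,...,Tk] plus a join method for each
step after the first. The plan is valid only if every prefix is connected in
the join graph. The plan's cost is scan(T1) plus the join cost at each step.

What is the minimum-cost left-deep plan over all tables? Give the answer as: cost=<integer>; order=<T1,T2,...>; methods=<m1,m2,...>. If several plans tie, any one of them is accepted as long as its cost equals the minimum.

cost=1280; order=C,B,A; methods=hash,hash

Selinger DP (subsets sized 1..n):
  {C}: scan cost=150, card=150
  {B}: scan cost=40, card=40
  {A}: scan cost=20, card=20
  {BC}: card=300; try (B,hash)→780, (C,merge)→1670, (B,merge)→1780, (C,hash)→2480, (C,nl)→6040, (B,nl)→6150; best=780 via (B,hash)
  {AC}: card=1000; try (A,hash)→500, (C,merge)→1490, (A,merge)→1620, (C,hash)→2440, (C,nl)→3020, (A,nl)→3150; best=500 via (A,hash)
  {ABC}: card=2000; try (A,hash)→1280, (B,hash)→1980, (A,merge)→3900, (A,nl)→6780, (B,merge)→11780, (B,nl)→40500; best=1280 via (A,hash)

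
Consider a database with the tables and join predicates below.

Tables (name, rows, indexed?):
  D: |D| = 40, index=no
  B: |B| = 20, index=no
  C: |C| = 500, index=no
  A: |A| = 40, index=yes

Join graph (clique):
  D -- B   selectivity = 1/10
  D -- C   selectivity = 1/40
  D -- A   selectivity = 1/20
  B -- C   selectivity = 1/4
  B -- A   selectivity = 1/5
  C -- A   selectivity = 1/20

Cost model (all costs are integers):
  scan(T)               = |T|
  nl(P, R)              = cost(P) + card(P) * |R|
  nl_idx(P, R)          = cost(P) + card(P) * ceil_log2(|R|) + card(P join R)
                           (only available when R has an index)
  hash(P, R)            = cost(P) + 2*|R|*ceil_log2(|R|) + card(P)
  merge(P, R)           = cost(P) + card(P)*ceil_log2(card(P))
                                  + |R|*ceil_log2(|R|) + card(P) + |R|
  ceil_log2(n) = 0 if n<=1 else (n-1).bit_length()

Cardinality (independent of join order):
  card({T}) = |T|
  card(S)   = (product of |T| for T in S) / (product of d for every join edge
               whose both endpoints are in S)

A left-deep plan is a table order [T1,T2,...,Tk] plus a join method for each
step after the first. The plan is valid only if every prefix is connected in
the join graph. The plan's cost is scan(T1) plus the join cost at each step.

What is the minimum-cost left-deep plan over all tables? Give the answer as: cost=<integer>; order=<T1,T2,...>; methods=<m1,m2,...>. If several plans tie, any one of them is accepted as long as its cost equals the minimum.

Selinger DP (subsets sized 1..n):
  {D}: scan cost=40, card=40
  {B}: scan cost=20, card=20
  {C}: scan cost=500, card=500
  {A}: scan cost=40, card=40
  {BD}: card=80; try (B,hash)→280, (D,merge)→420, (B,merge)→440, (D,hash)→520, (D,nl)→820, (B,nl)→840; best=280 via (B,hash)
  {CD}: card=500; try (D,hash)→1480, (C,merge)→5320, (D,merge)→5780, (C,hash)→9080, (C,nl)→20040, (D,nl)→20500; best=1480 via (D,hash)
  {AD}: card=80; try (A,nl_idx)→360, (D,hash)→560, (A,hash)→560, (D,merge)→600, (A,merge)→600, (D,nl)→1640 …(+1); best=360 via (A,nl_idx)
  {BC}: card=2500; try (B,hash)→1200, (C,merge)→5140, (B,merge)→5620, (C,hash)→9040, (C,nl)→10020, (B,nl)→10500; best=1200 via (B,hash)
  {AB}: card=160; try (B,hash)→280, (A,nl_idx)→300, (A,merge)→420, (B,merge)→440, (A,hash)→520, (A,nl)→820 …(+1); best=280 via (B,hash)
  {AC}: card=1000; try (A,hash)→1480, (A,nl_idx)→4500, (C,merge)→5320, (A,merge)→5780, (C,hash)→9080, (C,nl)→20040 …(+1); best=1480 via (A,hash)
  {BCD}: card=250; try (B,hash)→2180, (D,hash)→4180, (C,merge)→5920, (B,merge)→6600, (C,hash)→9360, (B,nl)→11480 …(+3); best=2180 via (B,hash)
  {ABD}: card=32; try (B,hash)→640, (A,nl_idx)→792, (A,hash)→840, (D,hash)→920, (B,merge)→1120, (A,merge)→1200 …(+4); best=640 via (B,hash)
  {ACD}: card=50; try (A,hash)→2460, (D,hash)→2960, (A,nl_idx)→4530, (C,merge)→6000, (A,merge)→6760, (C,hash)→9440 …(+4); best=2460 via (A,hash)
  {ABC}: card=1000; try (B,hash)→2680, (A,hash)→4180, (C,merge)→6720, (C,hash)→9440, (B,merge)→12600, (A,nl_idx)→17200 …(+4); best=2680 via (B,hash)
  {ABCD}: card=5; try (B,hash)→2710, (A,hash)→2910, (B,merge)→2930, (B,nl)→3460, (A,nl_idx)→3685, (D,hash)→4160 …(+7); best=2710 via (B,hash)

cost=2710; order=C,D,A,B; methods=hash,hash,hash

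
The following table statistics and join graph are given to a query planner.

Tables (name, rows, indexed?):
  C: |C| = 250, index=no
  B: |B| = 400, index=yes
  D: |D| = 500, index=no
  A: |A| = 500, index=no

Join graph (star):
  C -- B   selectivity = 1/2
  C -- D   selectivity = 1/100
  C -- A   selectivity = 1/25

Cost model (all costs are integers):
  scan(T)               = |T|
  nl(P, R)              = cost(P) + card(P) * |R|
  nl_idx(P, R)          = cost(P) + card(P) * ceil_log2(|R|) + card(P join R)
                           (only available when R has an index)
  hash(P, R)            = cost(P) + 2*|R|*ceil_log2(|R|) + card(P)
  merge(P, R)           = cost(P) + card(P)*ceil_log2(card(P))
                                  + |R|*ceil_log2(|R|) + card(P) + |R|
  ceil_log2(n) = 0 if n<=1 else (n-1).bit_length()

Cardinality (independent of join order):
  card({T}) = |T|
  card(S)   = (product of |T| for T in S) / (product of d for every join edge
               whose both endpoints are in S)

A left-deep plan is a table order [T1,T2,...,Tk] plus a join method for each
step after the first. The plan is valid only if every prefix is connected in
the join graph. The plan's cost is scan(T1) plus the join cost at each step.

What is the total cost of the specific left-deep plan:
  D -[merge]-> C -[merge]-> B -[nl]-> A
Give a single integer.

step 1: scan D: cost=500, card=500
step 2: join C via merge
    card(P join C) = 500*250/(100) = 1250
    cost = 500 + 500*9 + 250*8 + 500 + 250 = 7750
step 3: join B via merge
    card(P join B) = 1250*400/(2) = 250000
    cost = 7750 + 1250*11 + 400*9 + 1250 + 400 = 26750
step 4: join A via nl
    card(P join A) = 250000*500/(25) = 5000000
    cost = 26750 + 250000*500 = 125026750

125026750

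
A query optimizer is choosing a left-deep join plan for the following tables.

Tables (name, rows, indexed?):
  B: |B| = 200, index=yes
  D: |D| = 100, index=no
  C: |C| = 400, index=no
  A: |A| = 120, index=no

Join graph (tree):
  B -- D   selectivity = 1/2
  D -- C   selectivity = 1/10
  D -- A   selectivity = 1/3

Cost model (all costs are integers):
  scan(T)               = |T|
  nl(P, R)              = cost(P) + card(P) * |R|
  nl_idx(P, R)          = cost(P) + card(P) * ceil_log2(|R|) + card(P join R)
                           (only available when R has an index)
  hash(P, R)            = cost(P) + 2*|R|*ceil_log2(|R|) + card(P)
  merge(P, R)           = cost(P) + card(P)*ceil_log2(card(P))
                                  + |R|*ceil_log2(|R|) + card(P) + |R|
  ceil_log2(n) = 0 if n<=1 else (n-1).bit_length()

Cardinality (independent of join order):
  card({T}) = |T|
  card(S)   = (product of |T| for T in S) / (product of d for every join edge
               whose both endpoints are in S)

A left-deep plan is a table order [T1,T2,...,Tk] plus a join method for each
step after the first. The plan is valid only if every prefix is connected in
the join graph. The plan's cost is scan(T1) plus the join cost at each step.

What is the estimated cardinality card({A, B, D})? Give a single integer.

Tables in S: A(120), B(200), D(100)
Edges inside S: B-D(d=2), D-A(d=3)
numerator = 120 * 200 * 100 = 2400000
denominator = 2 * 3 = 6
card(S) = 2400000 / 6 = 400000

400000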